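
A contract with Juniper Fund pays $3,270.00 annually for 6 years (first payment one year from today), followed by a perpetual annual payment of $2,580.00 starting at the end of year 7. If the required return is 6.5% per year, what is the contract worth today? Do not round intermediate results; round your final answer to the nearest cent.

$43032.61

PV of 6-year annuity: $3,270.00 × [1 − (1+0.065)^−6] / 0.065 = 15830.11433
Perpetuity value at year 6: $2,580.00 / 0.065 = 39692.30769
PV of perpetuity: 39692.30769 / (1+0.065)^6 = 27202.49272
Total PV = 15830.11433 + 27202.49272 = 43032.60705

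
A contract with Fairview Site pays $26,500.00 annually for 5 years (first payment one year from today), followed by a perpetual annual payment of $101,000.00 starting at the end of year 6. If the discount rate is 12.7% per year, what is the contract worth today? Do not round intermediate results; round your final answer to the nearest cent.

PV of 5-year annuity: $26,500.00 × [1 − (1+0.127)^−5] / 0.127 = 93892.95241
Perpetuity value at year 5: $101,000.00 / 0.127 = 795275.59055
PV of perpetuity: 795275.59055 / (1+0.127)^5 = 437419.43229
Total PV = 93892.95241 + 437419.43229 = 531312.38471

$531312.38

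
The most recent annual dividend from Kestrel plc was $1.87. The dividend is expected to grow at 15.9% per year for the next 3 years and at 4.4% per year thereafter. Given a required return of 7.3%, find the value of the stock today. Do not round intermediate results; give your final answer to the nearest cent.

$91.40

D_1 = 2.16733
D_2 = 2.51194
D_3 = 2.91133
Terminal value at year 3: TV = D_3×(1+g_2)/(r−g_2) = 3.03943/0.029 = 104.80800
P_0 = D_1/(1+r)^1 + D_2/(1+r)^2 + D_3/(1+r)^3 + TV/(1+r)^3
    = 2.01988 + 2.18177 + 2.35664 + 84.83894 = 91.39723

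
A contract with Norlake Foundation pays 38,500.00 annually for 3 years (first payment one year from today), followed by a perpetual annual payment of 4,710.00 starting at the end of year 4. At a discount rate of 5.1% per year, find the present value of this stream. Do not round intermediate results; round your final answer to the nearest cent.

PV of 3-year annuity: 38,500.00 × [1 − (1+0.051)^−3] / 0.051 = 104648.89970
Perpetuity value at year 3: 4,710.00 / 0.051 = 92352.94118
PV of perpetuity: 92352.94118 / (1+0.051)^3 = 79550.43942
Total PV = 104648.89970 + 79550.43942 = 184199.33912

184199.34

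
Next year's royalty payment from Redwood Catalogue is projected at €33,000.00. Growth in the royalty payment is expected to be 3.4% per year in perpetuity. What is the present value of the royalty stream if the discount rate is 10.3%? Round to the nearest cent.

Growing perpetuity: P = D₁ / (r − g) = €33,000.0000 / (0.103 − 0.034) = €478,260.87

€478260.87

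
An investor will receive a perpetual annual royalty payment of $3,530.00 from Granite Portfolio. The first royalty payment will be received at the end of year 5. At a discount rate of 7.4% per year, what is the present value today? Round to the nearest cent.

Value at end of year 4: C / r = $3,530.00 / 0.074 = $47,702.7027
Discount to today: PV = $47,702.7027 / (1 + 0.074)^4 = $47,702.7027 / 1.330507 = $35,853.03

$35853.03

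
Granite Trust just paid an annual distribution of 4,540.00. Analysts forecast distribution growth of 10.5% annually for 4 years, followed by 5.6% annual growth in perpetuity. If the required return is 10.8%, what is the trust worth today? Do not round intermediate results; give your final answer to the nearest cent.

109239.86

D_1 = 5016.70000
D_2 = 5543.45350
D_3 = 6125.51612
D_4 = 6768.69531
Terminal value at year 4: TV = D_4×(1+g_2)/(r−g_2) = 7147.74225/0.052 = 137456.58168
P_0 = D_1/(1+r)^1 + D_2/(1+r)^2 + D_3/(1+r)^3 + D_4/(1+r)^4 + TV/(1+r)^4
    = 4527.70758 + 4515.44845 + 4503.22250 + 4491.02966 + 91202.44850 = 109239.85669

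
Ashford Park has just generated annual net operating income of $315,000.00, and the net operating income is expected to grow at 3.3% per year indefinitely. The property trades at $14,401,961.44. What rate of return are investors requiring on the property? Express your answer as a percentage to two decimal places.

5.56%

D₁ = $315,000.00 × 1.033 = $325,395.0000
P = D₁/(r − g) ⇒ r = D₁/P + g = $325,395.0000/$14,401,961.44 + 0.033 = 0.022594 + 0.033 = 0.055594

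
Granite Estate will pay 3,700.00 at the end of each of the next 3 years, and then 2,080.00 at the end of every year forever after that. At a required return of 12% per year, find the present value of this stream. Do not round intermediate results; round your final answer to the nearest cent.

21224.30

PV of 3-year annuity: 3,700.00 × [1 − (1+0.12)^−3] / 0.12 = 8886.77569
Perpetuity value at year 3: 2,080.00 / 0.12 = 17333.33333
PV of perpetuity: 17333.33333 / (1+0.12)^3 = 12337.52430
Total PV = 8886.77569 + 12337.52430 = 21224.29999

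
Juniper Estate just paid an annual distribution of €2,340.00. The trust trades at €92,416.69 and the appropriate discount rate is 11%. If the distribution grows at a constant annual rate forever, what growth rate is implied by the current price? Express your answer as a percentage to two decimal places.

P = D₀(1+g)/(r−g) ⇒ P(r−g) = D₀(1+g) ⇒ g(P+D₀) = P·r − D₀
g = (P·r − D₀)/(P + D₀) = (€92,416.69×0.11 − €2,340.00) / (€92,416.69 + €2,340.00) = 0.082589

8.26%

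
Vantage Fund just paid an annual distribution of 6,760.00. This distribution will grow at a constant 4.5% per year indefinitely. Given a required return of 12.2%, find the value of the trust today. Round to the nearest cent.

91742.86

D₁ = D₀ × (1 + g) = 6,760.00 × 1.045 = 7,064.2000
Growing perpetuity: P = D₁ / (r − g) = 7,064.2000 / (0.122 − 0.045) = 91,742.86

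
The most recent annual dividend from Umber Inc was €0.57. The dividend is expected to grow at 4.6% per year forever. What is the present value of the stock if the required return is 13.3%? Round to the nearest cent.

€6.85

D₁ = D₀ × (1 + g) = €0.57 × 1.046 = €0.5962
Growing perpetuity: P = D₁ / (r − g) = €0.5962 / (0.133 − 0.046) = €6.85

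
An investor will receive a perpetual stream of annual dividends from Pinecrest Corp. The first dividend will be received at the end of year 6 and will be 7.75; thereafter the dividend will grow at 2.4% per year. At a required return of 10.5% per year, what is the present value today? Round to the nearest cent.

Value at end of year 5: C₁ / (r − g) = 7.75 / (0.105 − 0.024) = 95.6790
Discount to today: PV = 95.6790 / (1 + 0.105)^5 = 95.6790 / 1.647447 = 58.08

58.08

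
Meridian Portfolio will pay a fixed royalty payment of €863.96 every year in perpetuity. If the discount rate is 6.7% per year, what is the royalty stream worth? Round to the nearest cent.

Level perpetuity: PV = C / r = €863.96 / 0.067 = €12,894.93

€12894.93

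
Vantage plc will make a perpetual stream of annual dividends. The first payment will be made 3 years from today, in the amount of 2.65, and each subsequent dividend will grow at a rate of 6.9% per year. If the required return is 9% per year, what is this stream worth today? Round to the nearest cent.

Value at end of year 2: C₁ / (r − g) = 2.65 / (0.09 − 0.069) = 126.1905
Discount to today: PV = 126.1905 / (1 + 0.09)^2 = 126.1905 / 1.188100 = 106.21

106.21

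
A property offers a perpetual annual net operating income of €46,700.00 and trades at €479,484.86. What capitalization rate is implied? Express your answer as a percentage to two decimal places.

P = C/r ⇒ r = C/P = €46,700.00/€479,484.86 = 0.097396

9.74%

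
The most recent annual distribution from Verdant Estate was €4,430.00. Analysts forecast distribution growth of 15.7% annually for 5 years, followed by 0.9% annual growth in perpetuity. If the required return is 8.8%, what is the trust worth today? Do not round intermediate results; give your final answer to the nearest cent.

€103684.65

D_1 = 5125.51000
D_2 = 5930.21507
D_3 = 6861.25884
D_4 = 7938.47647
D_5 = 9184.81728
Terminal value at year 5: TV = D_5×(1+g_2)/(r−g_2) = 9267.48064/0.079 = 117309.88146
P_0 = D_1/(1+r)^1 + D_2/(1+r)^2 + D_3/(1+r)^3 + D_4/(1+r)^4 + D_5/(1+r)^5 + TV/(1+r)^5
    = 4710.94669 + 5009.71077 + 5327.42221 + 5665.28263 + 6024.56985 + 76946.72127 = 103684.65343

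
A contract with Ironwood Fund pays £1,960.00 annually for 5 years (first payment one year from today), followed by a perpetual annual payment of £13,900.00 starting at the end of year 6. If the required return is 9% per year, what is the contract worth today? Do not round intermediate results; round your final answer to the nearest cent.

PV of 5-year annuity: £1,960.00 × [1 − (1+0.09)^−5] / 0.09 = 7623.71648
Perpetuity value at year 5: £13,900.00 / 0.09 = 154444.44444
PV of perpetuity: 154444.44444 / (1+0.09)^5 = 100378.29188
Total PV = 7623.71648 + 100378.29188 = 108002.00836

£108002.01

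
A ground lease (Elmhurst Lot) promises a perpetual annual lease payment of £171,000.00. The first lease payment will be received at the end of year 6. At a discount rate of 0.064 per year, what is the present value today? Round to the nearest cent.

£1959331.84

Value at end of year 5: C / r = £171,000.00 / 0.064 = £2,671,875.0000
Discount to today: PV = £2,671,875.0000 / (1 + 0.064)^5 = £2,671,875.0000 / 1.363666 = £1,959,331.84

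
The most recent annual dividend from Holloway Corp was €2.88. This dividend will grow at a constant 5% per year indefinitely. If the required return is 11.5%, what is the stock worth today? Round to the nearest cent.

D₁ = D₀ × (1 + g) = €2.88 × 1.05 = €3.0240
Growing perpetuity: P = D₁ / (r − g) = €3.0240 / (0.115 − 0.05) = €46.52

€46.52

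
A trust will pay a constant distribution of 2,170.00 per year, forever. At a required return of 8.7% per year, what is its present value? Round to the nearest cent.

Level perpetuity: PV = C / r = 2,170.00 / 0.087 = 24,942.53

24942.53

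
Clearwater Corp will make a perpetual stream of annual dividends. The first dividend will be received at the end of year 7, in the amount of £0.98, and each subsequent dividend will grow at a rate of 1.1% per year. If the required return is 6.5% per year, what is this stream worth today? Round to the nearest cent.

Value at end of year 6: C₁ / (r − g) = £0.98 / (0.065 − 0.011) = £18.1481
Discount to today: PV = £18.1481 / (1 + 0.065)^6 = £18.1481 / 1.459142 = £12.44

£12.44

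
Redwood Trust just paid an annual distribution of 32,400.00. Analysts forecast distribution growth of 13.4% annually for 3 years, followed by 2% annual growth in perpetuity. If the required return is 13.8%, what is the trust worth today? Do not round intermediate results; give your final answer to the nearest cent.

373643.20

D_1 = 36741.60000
D_2 = 41664.97440
D_3 = 47248.08097
Terminal value at year 3: TV = D_3×(1+g_2)/(r−g_2) = 48193.04259/0.118 = 408415.61516
P_0 = D_1/(1+r)^1 + D_2/(1+r)^2 + D_3/(1+r)^3 + TV/(1+r)^3
    = 32286.11599 + 32172.63228 + 32059.54746 + 277124.90175 = 373643.19749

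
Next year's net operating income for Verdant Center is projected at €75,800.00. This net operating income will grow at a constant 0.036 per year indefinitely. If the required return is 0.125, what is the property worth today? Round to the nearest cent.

€851685.39

Growing perpetuity: P = D₁ / (r − g) = €75,800.0000 / (0.125 − 0.036) = €851,685.39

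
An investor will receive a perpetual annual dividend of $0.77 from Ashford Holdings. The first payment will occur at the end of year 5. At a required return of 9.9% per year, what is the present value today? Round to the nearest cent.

Value at end of year 4: C / r = $0.77 / 0.099 = $7.7778
Discount to today: PV = $7.7778 / (1 + 0.099)^4 = $7.7778 / 1.458783 = $5.33

$5.33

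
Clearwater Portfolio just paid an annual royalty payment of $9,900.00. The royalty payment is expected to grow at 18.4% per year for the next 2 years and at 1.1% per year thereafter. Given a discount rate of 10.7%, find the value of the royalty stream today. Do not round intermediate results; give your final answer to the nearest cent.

$141181.57

D_1 = 11721.60000
D_2 = 13878.37440
Terminal value at year 2: TV = D_2×(1+g_2)/(r−g_2) = 14031.03652/0.096 = 146156.63040
P_0 = D_1/(1+r)^1 + D_2/(1+r)^2 + TV/(1+r)^2
    = 10588.61789 + 11325.13422 + 119267.81971 = 141181.57182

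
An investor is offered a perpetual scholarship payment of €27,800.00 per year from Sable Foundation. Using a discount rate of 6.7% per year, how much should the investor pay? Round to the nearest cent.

€414925.37

Level perpetuity: PV = C / r = €27,800.00 / 0.067 = €414,925.37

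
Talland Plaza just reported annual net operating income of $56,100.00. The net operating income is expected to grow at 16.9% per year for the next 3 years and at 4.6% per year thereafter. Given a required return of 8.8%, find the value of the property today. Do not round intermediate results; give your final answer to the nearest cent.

$1927640.41

D_1 = 65580.90000
D_2 = 76664.07210
D_3 = 89620.30028
Terminal value at year 3: TV = D_3×(1+g_2)/(r−g_2) = 93742.83410/0.042 = 2231972.24043
P_0 = D_1/(1+r)^1 + D_2/(1+r)^2 + D_3/(1+r)^3 + TV/(1+r)^3
    = 60276.56250 + 64764.06394 + 69585.65325 + 1733014.12630 = 1927640.40599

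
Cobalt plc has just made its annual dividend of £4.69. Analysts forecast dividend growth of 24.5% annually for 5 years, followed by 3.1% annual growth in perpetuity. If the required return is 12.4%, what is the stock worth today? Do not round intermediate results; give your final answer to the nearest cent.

D_1 = 5.83905
D_2 = 7.26962
D_3 = 9.05067
D_4 = 11.26809
D_5 = 14.02877
Terminal value at year 5: TV = D_5×(1+g_2)/(r−g_2) = 14.46366/0.093 = 155.52325
P_0 = D_1/(1+r)^1 + D_2/(1+r)^2 + D_3/(1+r)^3 + D_4/(1+r)^4 + D_5/(1+r)^5 + TV/(1+r)^5
    = 5.19488 + 5.75412 + 6.37356 + 7.05968 + 7.81966 + 86.68895 = 118.89086

£118.89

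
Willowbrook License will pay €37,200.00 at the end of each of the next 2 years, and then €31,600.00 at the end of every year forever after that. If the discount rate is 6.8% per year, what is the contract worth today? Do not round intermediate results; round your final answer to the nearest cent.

PV of 2-year annuity: €37,200.00 × [1 − (1+0.068)^−2] / 0.068 = 67445.18790
Perpetuity value at year 2: €31,600.00 / 0.068 = 464705.88235
PV of perpetuity: 464705.88235 / (1+0.068)^2 = 407413.73349
Total PV = 67445.18790 + 407413.73349 = 474858.92139

€474858.92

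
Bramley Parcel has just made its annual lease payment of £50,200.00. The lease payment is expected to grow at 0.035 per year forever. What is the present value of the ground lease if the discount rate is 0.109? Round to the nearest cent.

D₁ = D₀ × (1 + g) = £50,200.00 × 1.035 = £51,957.0000
Growing perpetuity: P = D₁ / (r − g) = £51,957.0000 / (0.109 − 0.035) = £702,121.62

£702121.62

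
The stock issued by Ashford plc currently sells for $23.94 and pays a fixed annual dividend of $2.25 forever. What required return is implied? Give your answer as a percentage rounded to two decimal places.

P = C/r ⇒ r = C/P = $2.25/$23.94 = 0.093985

9.40%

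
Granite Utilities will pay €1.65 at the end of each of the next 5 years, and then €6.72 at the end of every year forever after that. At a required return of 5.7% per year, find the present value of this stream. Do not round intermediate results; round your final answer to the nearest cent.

€96.36

PV of 5-year annuity: €1.65 × [1 − (1+0.057)^−5] / 0.057 = 7.00749
Perpetuity value at year 5: €6.72 / 0.057 = 117.89474
PV of perpetuity: 117.89474 / (1+0.057)^5 = 89.35513
Total PV = 7.00749 + 89.35513 = 96.36262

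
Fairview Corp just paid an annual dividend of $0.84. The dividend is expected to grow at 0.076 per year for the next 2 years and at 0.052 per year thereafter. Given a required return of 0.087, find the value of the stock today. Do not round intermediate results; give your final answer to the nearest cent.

$26.39

D_1 = 0.90384
D_2 = 0.97253
Terminal value at year 2: TV = D_2×(1+g_2)/(r−g_2) = 1.02310/0.035 = 29.23153
P_0 = D_1/(1+r)^1 + D_2/(1+r)^2 + TV/(1+r)^2
    = 0.83150 + 0.82309 + 24.73959 = 26.39417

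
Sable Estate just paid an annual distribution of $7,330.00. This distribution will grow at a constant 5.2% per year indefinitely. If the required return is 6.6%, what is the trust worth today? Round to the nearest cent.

D₁ = D₀ × (1 + g) = $7,330.00 × 1.052 = $7,711.1600
Growing perpetuity: P = D₁ / (r − g) = $7,711.1600 / (0.066 − 0.052) = $550,797.14

$550797.14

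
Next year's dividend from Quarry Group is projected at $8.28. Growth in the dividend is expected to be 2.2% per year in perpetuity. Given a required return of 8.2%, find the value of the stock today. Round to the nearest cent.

Growing perpetuity: P = D₁ / (r − g) = $8.2800 / (0.082 − 0.022) = $138.00

$138.00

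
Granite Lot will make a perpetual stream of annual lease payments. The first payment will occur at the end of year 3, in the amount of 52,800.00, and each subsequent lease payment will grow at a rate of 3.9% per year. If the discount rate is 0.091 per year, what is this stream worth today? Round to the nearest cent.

853062.95

Value at end of year 2: C₁ / (r − g) = 52,800.00 / (0.091 − 0.039) = 1,015,384.6154
Discount to today: PV = 1,015,384.6154 / (1 + 0.091)^2 = 1,015,384.6154 / 1.190281 = 853,062.95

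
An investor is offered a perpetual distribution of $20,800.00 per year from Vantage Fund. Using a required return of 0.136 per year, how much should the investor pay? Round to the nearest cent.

$152941.18

Level perpetuity: PV = C / r = $20,800.00 / 0.136 = $152,941.18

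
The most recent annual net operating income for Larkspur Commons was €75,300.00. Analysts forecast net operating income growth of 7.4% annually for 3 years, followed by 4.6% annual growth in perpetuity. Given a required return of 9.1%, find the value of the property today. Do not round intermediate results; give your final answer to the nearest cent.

D_1 = 80872.20000
D_2 = 86856.74280
D_3 = 93284.14177
Terminal value at year 3: TV = D_3×(1+g_2)/(r−g_2) = 97575.21229/0.045 = 2168338.05086
P_0 = D_1/(1+r)^1 + D_2/(1+r)^2 + D_3/(1+r)^3 + TV/(1+r)^3
    = 74126.67278 + 72971.62838 + 71834.58193 + 1669754.94875 = 1888687.83183

€1888687.83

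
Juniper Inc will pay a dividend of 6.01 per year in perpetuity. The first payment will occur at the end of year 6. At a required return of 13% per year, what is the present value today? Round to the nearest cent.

Value at end of year 5: C / r = 6.01 / 0.13 = 46.2308
Discount to today: PV = 46.2308 / (1 + 0.13)^5 = 46.2308 / 1.842435 = 25.09

25.09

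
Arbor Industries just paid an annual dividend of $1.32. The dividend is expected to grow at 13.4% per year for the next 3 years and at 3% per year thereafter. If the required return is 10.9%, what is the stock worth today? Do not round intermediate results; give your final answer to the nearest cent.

D_1 = 1.49688
D_2 = 1.69746
D_3 = 1.92492
Terminal value at year 3: TV = D_3×(1+g_2)/(r−g_2) = 1.98267/0.079 = 25.09708
P_0 = D_1/(1+r)^1 + D_2/(1+r)^2 + D_3/(1+r)^3 + TV/(1+r)^3
    = 1.34976 + 1.38018 + 1.41130 + 18.40046 = 22.54169

$22.54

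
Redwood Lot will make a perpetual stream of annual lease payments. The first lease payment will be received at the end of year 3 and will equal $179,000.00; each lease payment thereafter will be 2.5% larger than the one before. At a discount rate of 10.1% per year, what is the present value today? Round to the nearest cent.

Value at end of year 2: C₁ / (r − g) = $179,000.00 / (0.101 − 0.025) = $2,355,263.1579
Discount to today: PV = $2,355,263.1579 / (1 + 0.101)^2 = $2,355,263.1579 / 1.212201 = $1,942,964.21

$1942964.21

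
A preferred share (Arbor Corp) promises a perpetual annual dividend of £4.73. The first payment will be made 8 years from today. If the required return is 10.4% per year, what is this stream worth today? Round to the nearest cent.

£22.75

Value at end of year 7: C / r = £4.73 / 0.104 = £45.4808
Discount to today: PV = £45.4808 / (1 + 0.104)^7 = £45.4808 / 1.998865 = £22.75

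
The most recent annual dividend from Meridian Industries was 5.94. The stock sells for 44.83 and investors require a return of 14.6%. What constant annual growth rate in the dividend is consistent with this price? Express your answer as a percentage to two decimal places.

P = D₀(1+g)/(r−g) ⇒ P(r−g) = D₀(1+g) ⇒ g(P+D₀) = P·r − D₀
g = (P·r − D₀)/(P + D₀) = (44.83×0.146 − 5.94) / (44.83 + 5.94) = 0.011920

1.19%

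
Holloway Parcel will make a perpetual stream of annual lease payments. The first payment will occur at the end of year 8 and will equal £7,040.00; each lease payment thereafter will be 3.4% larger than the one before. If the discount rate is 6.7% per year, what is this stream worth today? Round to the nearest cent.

Value at end of year 7: C₁ / (r − g) = £7,040.00 / (0.067 − 0.034) = £213,333.3333
Discount to today: PV = £213,333.3333 / (1 + 0.067)^7 = £213,333.3333 / 1.574530 = £135,490.17

£135490.17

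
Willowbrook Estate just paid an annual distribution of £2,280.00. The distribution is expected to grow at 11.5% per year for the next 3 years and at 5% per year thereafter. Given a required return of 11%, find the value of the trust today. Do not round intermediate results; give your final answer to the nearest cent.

£47343.43

D_1 = 2542.20000
D_2 = 2834.55300
D_3 = 3160.52659
Terminal value at year 3: TV = D_3×(1+g_2)/(r−g_2) = 3318.55292/0.06 = 55309.21541
P_0 = D_1/(1+r)^1 + D_2/(1+r)^2 + D_3/(1+r)^3 + TV/(1+r)^3
    = 2290.27027 + 2300.58680 + 2310.94981 + 40441.62162 = 47343.42850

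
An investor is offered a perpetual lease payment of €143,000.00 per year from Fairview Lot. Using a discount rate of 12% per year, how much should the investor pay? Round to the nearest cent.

€1191666.67

Level perpetuity: PV = C / r = €143,000.00 / 0.12 = €1,191,666.67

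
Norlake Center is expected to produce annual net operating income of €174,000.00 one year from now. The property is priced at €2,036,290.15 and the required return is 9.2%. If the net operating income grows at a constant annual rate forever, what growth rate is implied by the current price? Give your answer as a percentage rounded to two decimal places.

P = D₁/(r−g) ⇒ g = r − D₁/P = 0.092 − €174,000.00/€2,036,290.15 = 0.006550

0.66%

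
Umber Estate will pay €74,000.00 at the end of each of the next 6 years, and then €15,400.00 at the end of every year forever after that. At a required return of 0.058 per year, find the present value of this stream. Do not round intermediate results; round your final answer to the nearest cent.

€555492.07

PV of 6-year annuity: €74,000.00 × [1 − (1+0.058)^−6] / 0.058 = 366179.82050
Perpetuity value at year 6: €15,400.00 / 0.058 = 265517.24138
PV of perpetuity: 265517.24138 / (1+0.058)^6 = 189312.25171
Total PV = 366179.82050 + 189312.25171 = 555492.07221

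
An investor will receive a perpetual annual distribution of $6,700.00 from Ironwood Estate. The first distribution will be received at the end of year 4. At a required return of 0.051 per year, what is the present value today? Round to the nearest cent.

$113160.92

Value at end of year 3: C / r = $6,700.00 / 0.051 = $131,372.5490
Discount to today: PV = $131,372.5490 / (1 + 0.051)^3 = $131,372.5490 / 1.160936 = $113,160.92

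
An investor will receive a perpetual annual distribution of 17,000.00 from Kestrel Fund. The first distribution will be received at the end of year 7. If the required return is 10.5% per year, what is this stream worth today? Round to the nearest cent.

88937.71

Value at end of year 6: C / r = 17,000.00 / 0.105 = 161,904.7619
Discount to today: PV = 161,904.7619 / (1 + 0.105)^6 = 161,904.7619 / 1.820429 = 88,937.71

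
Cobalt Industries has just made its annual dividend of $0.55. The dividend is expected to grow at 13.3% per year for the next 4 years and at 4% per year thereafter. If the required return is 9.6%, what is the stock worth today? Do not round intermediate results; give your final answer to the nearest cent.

D_1 = 0.62315
D_2 = 0.70603
D_3 = 0.79993
D_4 = 0.90632
Terminal value at year 4: TV = D_4×(1+g_2)/(r−g_2) = 0.94257/0.056 = 16.83169
P_0 = D_1/(1+r)^1 + D_2/(1+r)^2 + D_3/(1+r)^3 + D_4/(1+r)^4 + TV/(1+r)^4
    = 0.56857 + 0.58776 + 0.60760 + 0.62812 + 11.66502 = 14.05707

$14.06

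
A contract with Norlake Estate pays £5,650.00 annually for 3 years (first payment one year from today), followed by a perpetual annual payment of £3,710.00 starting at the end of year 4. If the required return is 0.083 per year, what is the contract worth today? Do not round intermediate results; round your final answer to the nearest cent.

£49671.42

PV of 3-year annuity: £5,650.00 × [1 − (1+0.083)^−3] / 0.083 = 14482.13756
Perpetuity value at year 3: £3,710.00 / 0.083 = 44698.79518
PV of perpetuity: 44698.79518 / (1+0.083)^3 = 35189.28538
Total PV = 14482.13756 + 35189.28538 = 49671.42295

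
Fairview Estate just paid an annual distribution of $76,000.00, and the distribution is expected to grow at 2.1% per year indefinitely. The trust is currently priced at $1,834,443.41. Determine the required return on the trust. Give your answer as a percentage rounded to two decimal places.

6.33%

D₁ = $76,000.00 × 1.021 = $77,596.0000
P = D₁/(r − g) ⇒ r = D₁/P + g = $77,596.0000/$1,834,443.41 + 0.021 = 0.042299 + 0.021 = 0.063299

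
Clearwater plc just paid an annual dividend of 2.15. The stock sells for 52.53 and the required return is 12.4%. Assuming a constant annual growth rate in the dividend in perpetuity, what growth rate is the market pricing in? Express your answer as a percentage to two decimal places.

P = D₀(1+g)/(r−g) ⇒ P(r−g) = D₀(1+g) ⇒ g(P+D₀) = P·r − D₀
g = (P·r − D₀)/(P + D₀) = (52.53×0.124 − 2.15) / (52.53 + 2.15) = 0.079805

7.98%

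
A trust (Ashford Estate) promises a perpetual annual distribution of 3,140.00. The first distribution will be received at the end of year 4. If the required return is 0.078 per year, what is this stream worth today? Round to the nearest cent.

Value at end of year 3: C / r = 3,140.00 / 0.078 = 40,256.4103
Discount to today: PV = 40,256.4103 / (1 + 0.078)^3 = 40,256.4103 / 1.252727 = 32,135.03

32135.03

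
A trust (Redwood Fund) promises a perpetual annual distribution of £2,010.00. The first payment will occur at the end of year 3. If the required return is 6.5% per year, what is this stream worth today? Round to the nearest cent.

Value at end of year 2: C / r = £2,010.00 / 0.065 = £30,923.0769
Discount to today: PV = £30,923.0769 / (1 + 0.065)^2 = £30,923.0769 / 1.134225 = £27,263.62

£27263.62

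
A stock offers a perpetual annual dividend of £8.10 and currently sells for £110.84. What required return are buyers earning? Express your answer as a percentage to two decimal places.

P = C/r ⇒ r = C/P = £8.10/£110.84 = 0.073078

7.31%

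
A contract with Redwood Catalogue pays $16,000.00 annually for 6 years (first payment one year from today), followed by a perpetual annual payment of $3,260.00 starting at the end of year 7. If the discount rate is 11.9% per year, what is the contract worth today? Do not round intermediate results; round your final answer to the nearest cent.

PV of 6-year annuity: $16,000.00 × [1 − (1+0.119)^−6] / 0.119 = 65969.24797
Perpetuity value at year 6: $3,260.00 / 0.119 = 27394.95798
PV of perpetuity: 27394.95798 / (1+0.119)^6 = 13953.72371
Total PV = 65969.24797 + 13953.72371 = 79922.97168

$79922.97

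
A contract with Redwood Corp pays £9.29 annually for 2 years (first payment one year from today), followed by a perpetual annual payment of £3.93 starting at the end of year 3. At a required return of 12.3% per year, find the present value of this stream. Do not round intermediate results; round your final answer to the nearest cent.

PV of 2-year annuity: £9.29 × [1 − (1+0.123)^−2] / 0.123 = 15.63890
Perpetuity value at year 2: £3.93 / 0.123 = 31.95122
PV of perpetuity: 31.95122 / (1+0.123)^2 = 25.33541
Total PV = 15.63890 + 25.33541 = 40.97431

£40.97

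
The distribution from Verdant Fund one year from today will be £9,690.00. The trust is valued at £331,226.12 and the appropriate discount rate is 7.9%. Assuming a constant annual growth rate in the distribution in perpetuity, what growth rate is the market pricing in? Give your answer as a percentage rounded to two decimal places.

P = D₁/(r−g) ⇒ g = r − D₁/P = 0.079 − £9,690.00/£331,226.12 = 0.049745

4.97%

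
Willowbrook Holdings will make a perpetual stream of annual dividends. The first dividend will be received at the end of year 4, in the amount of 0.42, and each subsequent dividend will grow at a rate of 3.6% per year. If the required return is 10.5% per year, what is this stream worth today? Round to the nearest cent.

Value at end of year 3: C₁ / (r − g) = 0.42 / (0.105 − 0.036) = 6.0870
Discount to today: PV = 6.0870 / (1 + 0.105)^3 = 6.0870 / 1.349233 = 4.51

4.51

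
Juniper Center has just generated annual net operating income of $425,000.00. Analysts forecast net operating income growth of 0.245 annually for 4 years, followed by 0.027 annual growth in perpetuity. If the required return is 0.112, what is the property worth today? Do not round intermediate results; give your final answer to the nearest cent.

D_1 = 529125.00000
D_2 = 658760.62500
D_3 = 820156.97813
D_4 = 1021095.43777
Terminal value at year 4: TV = D_4×(1+g_2)/(r−g_2) = 1048665.01459/0.085 = 12337235.46571
P_0 = D_1/(1+r)^1 + D_2/(1+r)^2 + D_3/(1+r)^3 + D_4/(1+r)^4 + TV/(1+r)^4
    = 475831.83453 + 532743.37589 + 596461.78326 + 667801.18719 + 8068609.63822 = 10341447.81910

$10341447.82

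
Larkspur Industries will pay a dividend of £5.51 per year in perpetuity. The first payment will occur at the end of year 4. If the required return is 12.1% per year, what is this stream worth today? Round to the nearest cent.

Value at end of year 3: C / r = £5.51 / 0.121 = £45.5372
Discount to today: PV = £45.5372 / (1 + 0.121)^3 = £45.5372 / 1.408695 = £32.33

£32.33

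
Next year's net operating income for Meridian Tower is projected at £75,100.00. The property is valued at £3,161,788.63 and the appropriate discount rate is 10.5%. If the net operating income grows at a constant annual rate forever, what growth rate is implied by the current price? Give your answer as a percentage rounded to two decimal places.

8.12%

P = D₁/(r−g) ⇒ g = r − D₁/P = 0.105 − £75,100.00/£3,161,788.63 = 0.081248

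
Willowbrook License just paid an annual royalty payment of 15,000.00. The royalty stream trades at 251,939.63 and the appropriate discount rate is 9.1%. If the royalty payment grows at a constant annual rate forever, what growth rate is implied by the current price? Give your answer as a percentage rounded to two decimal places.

P = D₀(1+g)/(r−g) ⇒ P(r−g) = D₀(1+g) ⇒ g(P+D₀) = P·r − D₀
g = (P·r − D₀)/(P + D₀) = (251,939.63×0.091 − 15,000.00) / (251,939.63 + 15,000.00) = 0.029694

2.97%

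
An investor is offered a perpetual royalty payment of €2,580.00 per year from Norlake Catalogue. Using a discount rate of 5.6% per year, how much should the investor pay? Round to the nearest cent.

Level perpetuity: PV = C / r = €2,580.00 / 0.056 = €46,071.43

€46071.43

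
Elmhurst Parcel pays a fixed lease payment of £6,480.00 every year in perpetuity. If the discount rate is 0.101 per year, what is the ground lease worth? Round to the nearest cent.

Level perpetuity: PV = C / r = £6,480.00 / 0.101 = £64,158.42

£64158.42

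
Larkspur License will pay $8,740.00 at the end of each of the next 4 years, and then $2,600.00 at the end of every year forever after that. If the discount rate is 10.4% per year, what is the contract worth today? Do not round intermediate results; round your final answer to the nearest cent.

PV of 4-year annuity: $8,740.00 × [1 − (1+0.104)^−4] / 0.104 = 27466.42675
Perpetuity value at year 4: $2,600.00 / 0.104 = 25000.00000
PV of perpetuity: 25000.00000 / (1+0.104)^4 = 16829.20943
Total PV = 27466.42675 + 16829.20943 = 44295.63618

$44295.64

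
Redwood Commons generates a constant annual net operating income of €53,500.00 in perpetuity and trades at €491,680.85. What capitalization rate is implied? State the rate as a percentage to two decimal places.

10.88%

P = C/r ⇒ r = C/P = €53,500.00/€491,680.85 = 0.108810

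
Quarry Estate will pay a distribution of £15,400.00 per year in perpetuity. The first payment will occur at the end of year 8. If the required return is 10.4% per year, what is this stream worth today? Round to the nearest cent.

Value at end of year 7: C / r = £15,400.00 / 0.104 = £148,076.9231
Discount to today: PV = £148,076.9231 / (1 + 0.104)^7 = £148,076.9231 / 1.998865 = £74,080.49

£74080.49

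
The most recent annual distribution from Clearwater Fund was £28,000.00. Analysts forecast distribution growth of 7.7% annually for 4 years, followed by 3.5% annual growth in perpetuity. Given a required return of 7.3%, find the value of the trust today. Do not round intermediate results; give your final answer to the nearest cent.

£887114.98

D_1 = 30156.00000
D_2 = 32478.01200
D_3 = 34978.81892
D_4 = 37672.18798
Terminal value at year 4: TV = D_4×(1+g_2)/(r−g_2) = 38990.71456/0.038 = 1026071.43580
P_0 = D_1/(1+r)^1 + D_2/(1+r)^2 + D_3/(1+r)^3 + D_4/(1+r)^4 + TV/(1+r)^4
    = 28104.38024 + 28209.14960 + 28314.30952 + 28419.86147 + 774067.27952 = 887114.98035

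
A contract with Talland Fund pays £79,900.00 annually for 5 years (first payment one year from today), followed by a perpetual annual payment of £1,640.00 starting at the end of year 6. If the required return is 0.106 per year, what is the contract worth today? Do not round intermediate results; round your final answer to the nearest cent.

PV of 5-year annuity: £79,900.00 × [1 − (1+0.106)^−5] / 0.106 = 298297.81438
Perpetuity value at year 5: £1,640.00 / 0.106 = 15471.69811
PV of perpetuity: 15471.69811 / (1+0.106)^5 = 9348.93947
Total PV = 298297.81438 + 9348.93947 = 307646.75385

£307646.75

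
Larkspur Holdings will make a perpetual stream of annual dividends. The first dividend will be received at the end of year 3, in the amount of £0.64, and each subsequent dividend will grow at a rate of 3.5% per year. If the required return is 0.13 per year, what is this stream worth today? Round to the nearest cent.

£5.28

Value at end of year 2: C₁ / (r − g) = £0.64 / (0.13 − 0.035) = £6.7368
Discount to today: PV = £6.7368 / (1 + 0.13)^2 = £6.7368 / 1.276900 = £5.28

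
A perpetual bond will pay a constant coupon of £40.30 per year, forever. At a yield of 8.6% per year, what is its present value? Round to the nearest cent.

£468.60

Level perpetuity: PV = C / r = £40.30 / 0.086 = £468.60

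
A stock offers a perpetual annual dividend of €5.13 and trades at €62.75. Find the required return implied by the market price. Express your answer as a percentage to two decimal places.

8.18%

P = C/r ⇒ r = C/P = €5.13/€62.75 = 0.081753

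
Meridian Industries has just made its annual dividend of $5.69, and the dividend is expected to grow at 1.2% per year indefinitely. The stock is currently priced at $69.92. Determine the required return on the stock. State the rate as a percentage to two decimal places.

D₁ = $5.69 × 1.012 = $5.7583
P = D₁/(r − g) ⇒ r = D₁/P + g = $5.7583/$69.92 + 0.012 = 0.082355 + 0.012 = 0.094355

9.44%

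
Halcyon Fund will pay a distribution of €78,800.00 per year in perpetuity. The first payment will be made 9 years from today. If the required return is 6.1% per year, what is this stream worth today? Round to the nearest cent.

€804402.31

Value at end of year 8: C / r = €78,800.00 / 0.061 = €1,291,803.2787
Discount to today: PV = €1,291,803.2787 / (1 + 0.061)^8 = €1,291,803.2787 / 1.605917 = €804,402.31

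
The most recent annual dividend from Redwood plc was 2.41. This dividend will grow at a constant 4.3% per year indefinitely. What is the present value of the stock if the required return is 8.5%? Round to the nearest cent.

D₁ = D₀ × (1 + g) = 2.41 × 1.043 = 2.5136
Growing perpetuity: P = D₁ / (r − g) = 2.5136 / (0.085 − 0.043) = 59.85

59.85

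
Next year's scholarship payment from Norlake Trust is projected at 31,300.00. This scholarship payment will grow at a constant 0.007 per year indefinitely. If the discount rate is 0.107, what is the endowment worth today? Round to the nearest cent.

313000.00

Growing perpetuity: P = D₁ / (r − g) = 31,300.0000 / (0.107 − 0.007) = 313,000.00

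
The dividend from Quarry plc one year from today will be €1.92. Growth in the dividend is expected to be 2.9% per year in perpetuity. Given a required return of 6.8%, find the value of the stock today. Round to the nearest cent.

€49.23

Growing perpetuity: P = D₁ / (r − g) = €1.9200 / (0.068 − 0.029) = €49.23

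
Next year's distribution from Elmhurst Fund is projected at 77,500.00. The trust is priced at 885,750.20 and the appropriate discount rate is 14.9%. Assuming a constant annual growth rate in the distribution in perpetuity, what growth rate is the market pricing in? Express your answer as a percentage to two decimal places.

P = D₁/(r−g) ⇒ g = r − D₁/P = 0.149 − 77,500.00/885,750.20 = 0.061504

6.15%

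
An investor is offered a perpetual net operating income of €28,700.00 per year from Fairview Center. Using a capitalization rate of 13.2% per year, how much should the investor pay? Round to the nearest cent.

€217424.24

Level perpetuity: PV = C / r = €28,700.00 / 0.132 = €217,424.24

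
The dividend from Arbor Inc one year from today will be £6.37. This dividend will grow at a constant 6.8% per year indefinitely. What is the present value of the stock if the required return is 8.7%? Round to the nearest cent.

Growing perpetuity: P = D₁ / (r − g) = £6.3700 / (0.087 − 0.068) = £335.26

£335.26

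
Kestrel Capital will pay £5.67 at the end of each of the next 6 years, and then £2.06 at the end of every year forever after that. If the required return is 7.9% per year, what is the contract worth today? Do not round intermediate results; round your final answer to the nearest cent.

PV of 6-year annuity: £5.67 × [1 − (1+0.079)^−6] / 0.079 = 26.29144
Perpetuity value at year 6: £2.06 / 0.079 = 26.07595
PV of perpetuity: 26.07595 / (1+0.079)^6 = 16.52386
Total PV = 26.29144 + 16.52386 = 42.81529

£42.82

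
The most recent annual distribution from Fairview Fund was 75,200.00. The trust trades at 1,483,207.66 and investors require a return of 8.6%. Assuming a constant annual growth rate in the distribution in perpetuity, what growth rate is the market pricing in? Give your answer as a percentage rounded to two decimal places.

3.36%

P = D₀(1+g)/(r−g) ⇒ P(r−g) = D₀(1+g) ⇒ g(P+D₀) = P·r − D₀
g = (P·r − D₀)/(P + D₀) = (1,483,207.66×0.086 − 75,200.00) / (1,483,207.66 + 75,200.00) = 0.033596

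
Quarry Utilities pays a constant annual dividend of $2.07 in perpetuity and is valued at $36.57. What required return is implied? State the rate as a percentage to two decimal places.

P = C/r ⇒ r = C/P = $2.07/$36.57 = 0.056604

5.66%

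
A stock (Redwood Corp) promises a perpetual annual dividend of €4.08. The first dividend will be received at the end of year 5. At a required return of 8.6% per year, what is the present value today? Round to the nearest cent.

Value at end of year 4: C / r = €4.08 / 0.086 = €47.4419
Discount to today: PV = €47.4419 / (1 + 0.086)^4 = €47.4419 / 1.390975 = €34.11

€34.11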